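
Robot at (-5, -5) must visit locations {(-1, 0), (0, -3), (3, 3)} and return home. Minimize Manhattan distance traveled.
32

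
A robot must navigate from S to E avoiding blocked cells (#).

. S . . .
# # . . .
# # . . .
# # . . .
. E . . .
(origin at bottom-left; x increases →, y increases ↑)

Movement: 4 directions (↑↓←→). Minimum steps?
6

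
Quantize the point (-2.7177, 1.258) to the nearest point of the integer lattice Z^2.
(-3, 1)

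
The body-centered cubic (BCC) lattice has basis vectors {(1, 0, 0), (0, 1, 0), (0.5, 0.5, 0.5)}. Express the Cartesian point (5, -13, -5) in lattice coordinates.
10b₁ - 8b₂ - 10b₃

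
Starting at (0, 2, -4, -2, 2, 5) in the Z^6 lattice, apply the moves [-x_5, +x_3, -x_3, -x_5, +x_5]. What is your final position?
(0, 2, -4, -2, 1, 5)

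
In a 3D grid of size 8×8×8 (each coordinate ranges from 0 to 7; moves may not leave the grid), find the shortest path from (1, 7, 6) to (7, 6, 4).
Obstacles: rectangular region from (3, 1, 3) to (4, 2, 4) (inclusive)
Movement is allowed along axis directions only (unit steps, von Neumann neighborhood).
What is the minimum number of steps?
9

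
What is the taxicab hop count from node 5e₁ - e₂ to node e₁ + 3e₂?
8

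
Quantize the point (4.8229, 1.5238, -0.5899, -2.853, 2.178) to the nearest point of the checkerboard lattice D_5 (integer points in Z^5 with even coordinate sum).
(5, 1, -1, -3, 2)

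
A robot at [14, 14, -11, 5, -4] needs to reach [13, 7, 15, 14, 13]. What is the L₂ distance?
33.1059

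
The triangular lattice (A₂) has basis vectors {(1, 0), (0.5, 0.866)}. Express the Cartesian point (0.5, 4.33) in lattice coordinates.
-2b₁ + 5b₂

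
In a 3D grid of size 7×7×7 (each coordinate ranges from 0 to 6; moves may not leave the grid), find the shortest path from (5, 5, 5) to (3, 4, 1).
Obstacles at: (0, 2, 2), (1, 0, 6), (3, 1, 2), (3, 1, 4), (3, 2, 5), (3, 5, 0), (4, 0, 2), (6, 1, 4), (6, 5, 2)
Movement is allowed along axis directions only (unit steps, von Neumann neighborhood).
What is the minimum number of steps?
7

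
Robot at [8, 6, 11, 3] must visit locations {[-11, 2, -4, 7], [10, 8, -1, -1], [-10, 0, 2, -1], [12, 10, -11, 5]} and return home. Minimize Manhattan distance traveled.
134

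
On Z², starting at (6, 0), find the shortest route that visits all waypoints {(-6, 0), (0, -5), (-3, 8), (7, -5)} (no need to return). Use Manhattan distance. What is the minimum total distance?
35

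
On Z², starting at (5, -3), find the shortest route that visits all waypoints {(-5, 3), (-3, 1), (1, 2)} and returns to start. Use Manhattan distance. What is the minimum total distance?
32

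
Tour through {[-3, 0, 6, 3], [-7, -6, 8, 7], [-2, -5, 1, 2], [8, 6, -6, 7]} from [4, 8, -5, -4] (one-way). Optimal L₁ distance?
79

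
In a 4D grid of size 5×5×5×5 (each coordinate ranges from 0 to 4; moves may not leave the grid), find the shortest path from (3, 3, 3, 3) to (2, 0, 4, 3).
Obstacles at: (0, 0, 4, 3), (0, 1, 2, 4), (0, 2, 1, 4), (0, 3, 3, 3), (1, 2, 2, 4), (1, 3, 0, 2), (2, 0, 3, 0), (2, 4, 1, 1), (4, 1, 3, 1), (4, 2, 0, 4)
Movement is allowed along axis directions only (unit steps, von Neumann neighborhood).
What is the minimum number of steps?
5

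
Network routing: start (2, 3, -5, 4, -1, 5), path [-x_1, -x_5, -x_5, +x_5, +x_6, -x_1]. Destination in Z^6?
(0, 3, -5, 4, -2, 6)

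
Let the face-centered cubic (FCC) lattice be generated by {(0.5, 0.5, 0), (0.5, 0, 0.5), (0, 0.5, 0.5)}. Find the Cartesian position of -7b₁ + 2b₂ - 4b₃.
(-2.5, -5.5, -1)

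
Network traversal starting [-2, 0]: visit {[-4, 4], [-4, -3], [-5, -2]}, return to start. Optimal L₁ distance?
20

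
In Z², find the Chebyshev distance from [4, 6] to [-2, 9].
6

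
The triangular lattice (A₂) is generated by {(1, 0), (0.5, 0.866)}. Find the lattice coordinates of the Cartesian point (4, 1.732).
3b₁ + 2b₂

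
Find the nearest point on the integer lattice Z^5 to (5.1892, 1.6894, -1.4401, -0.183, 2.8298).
(5, 2, -1, 0, 3)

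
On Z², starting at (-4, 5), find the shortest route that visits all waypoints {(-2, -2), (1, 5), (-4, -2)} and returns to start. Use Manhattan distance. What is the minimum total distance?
24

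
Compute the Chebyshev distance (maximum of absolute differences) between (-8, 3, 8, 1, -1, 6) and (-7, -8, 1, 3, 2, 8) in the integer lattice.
11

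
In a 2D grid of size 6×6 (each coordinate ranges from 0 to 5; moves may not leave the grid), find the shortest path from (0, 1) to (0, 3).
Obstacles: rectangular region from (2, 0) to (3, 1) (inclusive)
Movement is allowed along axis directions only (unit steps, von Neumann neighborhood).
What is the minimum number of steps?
2
(one shortest path: (0, 1) → (0, 2) → (0, 3))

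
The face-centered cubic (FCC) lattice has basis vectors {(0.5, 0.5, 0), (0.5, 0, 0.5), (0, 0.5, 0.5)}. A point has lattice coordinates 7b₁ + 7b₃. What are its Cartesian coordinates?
(3.5, 7, 3.5)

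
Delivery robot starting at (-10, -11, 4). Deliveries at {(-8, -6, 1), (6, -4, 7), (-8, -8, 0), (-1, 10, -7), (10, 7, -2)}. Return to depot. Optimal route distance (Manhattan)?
112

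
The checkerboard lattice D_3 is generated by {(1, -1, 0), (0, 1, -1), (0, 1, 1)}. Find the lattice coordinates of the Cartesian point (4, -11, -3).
4b₁ - 2b₂ - 5b₃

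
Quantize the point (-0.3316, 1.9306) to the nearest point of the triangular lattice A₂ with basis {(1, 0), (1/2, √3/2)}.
(0, 1.732)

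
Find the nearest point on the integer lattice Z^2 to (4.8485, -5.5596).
(5, -6)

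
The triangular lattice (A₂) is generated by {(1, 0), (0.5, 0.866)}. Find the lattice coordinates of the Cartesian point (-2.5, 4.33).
-5b₁ + 5b₂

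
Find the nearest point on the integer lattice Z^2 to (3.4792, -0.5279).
(3, -1)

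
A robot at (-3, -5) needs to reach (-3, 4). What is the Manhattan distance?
9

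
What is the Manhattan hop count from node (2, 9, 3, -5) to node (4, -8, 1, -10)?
26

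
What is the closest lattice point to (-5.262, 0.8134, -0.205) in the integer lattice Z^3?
(-5, 1, 0)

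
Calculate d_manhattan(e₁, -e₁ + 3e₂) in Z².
5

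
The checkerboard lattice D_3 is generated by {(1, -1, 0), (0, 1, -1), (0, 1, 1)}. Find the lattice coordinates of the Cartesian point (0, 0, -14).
7b₂ - 7b₃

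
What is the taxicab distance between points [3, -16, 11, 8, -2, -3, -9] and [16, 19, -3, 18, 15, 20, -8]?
113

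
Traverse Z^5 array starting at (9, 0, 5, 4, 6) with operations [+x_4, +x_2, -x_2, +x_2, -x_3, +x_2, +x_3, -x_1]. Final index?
(8, 2, 5, 5, 6)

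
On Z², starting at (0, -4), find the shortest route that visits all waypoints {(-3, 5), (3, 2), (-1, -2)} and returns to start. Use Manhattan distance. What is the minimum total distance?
30
(one optimal route: (0, -4) → (3, 2) → (-3, 5) → (-1, -2) → (0, -4))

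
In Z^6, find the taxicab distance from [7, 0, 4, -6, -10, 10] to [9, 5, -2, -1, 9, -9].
56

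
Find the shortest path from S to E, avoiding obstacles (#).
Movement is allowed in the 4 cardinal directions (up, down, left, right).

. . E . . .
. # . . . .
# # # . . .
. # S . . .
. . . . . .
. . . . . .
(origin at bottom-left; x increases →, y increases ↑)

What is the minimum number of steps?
5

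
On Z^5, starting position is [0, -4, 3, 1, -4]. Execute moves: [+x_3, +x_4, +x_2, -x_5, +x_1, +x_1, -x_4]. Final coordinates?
(2, -3, 4, 1, -5)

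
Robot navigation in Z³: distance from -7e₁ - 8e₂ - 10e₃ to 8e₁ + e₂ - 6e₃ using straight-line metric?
17.9444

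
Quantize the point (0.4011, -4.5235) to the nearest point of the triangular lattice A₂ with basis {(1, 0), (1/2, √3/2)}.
(0.5, -4.33)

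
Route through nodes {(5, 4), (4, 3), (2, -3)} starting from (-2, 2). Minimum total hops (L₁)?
19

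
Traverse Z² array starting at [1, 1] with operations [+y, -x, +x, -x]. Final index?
(0, 2)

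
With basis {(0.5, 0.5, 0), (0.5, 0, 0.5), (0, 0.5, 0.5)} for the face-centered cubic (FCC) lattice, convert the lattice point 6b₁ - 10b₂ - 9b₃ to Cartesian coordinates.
(-2, -1.5, -9.5)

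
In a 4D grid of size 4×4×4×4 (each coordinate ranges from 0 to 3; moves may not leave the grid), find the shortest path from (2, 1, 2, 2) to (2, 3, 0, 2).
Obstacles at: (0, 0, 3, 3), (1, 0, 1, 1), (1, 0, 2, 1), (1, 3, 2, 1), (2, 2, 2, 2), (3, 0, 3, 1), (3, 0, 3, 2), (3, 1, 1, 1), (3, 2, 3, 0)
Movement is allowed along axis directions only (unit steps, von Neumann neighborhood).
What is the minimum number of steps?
4
(one shortest path: (2, 1, 2, 2) → (2, 1, 1, 2) → (2, 2, 1, 2) → (2, 3, 1, 2) → (2, 3, 0, 2))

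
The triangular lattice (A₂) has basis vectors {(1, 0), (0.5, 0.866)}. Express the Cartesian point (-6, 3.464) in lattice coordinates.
-8b₁ + 4b₂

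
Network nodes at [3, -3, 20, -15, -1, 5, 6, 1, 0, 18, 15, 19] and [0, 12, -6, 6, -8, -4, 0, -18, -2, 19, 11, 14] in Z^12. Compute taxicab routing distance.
118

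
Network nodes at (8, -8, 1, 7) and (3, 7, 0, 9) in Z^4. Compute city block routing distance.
23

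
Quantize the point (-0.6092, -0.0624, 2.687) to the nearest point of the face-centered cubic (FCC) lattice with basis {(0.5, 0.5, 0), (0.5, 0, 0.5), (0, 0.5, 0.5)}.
(-0.5, 0, 2.5)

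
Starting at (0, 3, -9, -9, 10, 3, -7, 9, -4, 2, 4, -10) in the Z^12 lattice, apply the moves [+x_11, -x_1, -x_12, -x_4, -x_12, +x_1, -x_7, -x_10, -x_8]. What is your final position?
(0, 3, -9, -10, 10, 3, -8, 8, -4, 1, 5, -12)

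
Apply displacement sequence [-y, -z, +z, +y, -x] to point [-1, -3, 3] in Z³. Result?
(-2, -3, 3)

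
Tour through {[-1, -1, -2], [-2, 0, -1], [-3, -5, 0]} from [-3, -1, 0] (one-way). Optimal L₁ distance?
14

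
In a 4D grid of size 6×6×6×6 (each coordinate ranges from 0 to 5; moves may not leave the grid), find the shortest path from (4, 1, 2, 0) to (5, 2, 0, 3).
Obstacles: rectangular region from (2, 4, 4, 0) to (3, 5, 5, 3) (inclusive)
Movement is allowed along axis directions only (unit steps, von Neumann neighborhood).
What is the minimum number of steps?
7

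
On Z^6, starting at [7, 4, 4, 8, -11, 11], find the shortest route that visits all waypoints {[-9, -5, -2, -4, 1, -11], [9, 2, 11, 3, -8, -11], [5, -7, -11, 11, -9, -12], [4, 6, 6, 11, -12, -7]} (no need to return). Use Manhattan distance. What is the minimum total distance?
155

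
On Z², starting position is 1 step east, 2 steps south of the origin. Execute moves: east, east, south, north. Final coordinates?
(3, -2)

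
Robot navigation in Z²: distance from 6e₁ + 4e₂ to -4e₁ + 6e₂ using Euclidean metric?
10.198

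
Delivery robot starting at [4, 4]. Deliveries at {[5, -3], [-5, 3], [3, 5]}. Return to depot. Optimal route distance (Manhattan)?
36
(one optimal route: (4, 4) → (5, -3) → (-5, 3) → (3, 5) → (4, 4))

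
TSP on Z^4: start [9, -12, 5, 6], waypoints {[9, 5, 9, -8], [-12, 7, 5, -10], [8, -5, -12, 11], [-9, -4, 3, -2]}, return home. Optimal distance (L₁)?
164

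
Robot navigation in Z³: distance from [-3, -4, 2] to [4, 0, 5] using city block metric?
14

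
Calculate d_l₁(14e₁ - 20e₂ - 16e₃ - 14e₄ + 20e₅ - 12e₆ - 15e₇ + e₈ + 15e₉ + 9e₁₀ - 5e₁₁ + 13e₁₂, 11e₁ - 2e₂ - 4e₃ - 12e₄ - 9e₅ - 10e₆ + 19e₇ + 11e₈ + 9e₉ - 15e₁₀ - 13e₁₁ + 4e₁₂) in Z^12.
157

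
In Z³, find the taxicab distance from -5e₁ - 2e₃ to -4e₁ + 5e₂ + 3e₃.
11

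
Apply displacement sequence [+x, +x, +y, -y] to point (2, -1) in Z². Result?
(4, -1)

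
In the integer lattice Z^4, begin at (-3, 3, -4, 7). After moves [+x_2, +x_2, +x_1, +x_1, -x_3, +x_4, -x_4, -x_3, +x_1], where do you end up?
(0, 5, -6, 7)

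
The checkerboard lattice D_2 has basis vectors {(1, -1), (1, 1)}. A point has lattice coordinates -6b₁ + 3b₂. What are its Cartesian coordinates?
(-3, 9)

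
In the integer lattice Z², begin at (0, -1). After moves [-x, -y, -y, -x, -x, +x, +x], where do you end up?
(-1, -3)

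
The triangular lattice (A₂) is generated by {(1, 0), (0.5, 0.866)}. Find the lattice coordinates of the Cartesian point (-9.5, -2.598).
-8b₁ - 3b₂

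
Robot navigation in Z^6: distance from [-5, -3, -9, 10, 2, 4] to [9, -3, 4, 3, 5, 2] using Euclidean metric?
20.664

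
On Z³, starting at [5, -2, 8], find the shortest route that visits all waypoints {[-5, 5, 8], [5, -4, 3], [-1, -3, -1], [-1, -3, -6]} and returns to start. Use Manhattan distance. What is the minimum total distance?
66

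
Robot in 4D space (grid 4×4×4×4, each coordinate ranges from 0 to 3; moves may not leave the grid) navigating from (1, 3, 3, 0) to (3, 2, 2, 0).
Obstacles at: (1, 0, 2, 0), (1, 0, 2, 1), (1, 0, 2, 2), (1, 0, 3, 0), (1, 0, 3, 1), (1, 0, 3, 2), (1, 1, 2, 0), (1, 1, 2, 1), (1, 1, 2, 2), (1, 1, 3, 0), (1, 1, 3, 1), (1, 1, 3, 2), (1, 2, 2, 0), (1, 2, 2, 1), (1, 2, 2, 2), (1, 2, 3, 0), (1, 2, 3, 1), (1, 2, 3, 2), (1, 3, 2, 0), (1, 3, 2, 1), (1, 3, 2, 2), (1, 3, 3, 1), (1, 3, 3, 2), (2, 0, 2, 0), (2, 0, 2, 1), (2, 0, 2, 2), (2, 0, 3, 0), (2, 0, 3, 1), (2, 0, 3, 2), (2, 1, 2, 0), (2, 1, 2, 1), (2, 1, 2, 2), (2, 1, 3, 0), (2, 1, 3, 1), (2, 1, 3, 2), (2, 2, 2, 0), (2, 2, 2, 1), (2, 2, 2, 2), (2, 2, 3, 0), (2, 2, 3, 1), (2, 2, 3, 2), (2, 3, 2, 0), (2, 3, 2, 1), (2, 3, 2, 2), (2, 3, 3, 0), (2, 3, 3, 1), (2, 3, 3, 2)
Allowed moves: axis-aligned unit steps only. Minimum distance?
8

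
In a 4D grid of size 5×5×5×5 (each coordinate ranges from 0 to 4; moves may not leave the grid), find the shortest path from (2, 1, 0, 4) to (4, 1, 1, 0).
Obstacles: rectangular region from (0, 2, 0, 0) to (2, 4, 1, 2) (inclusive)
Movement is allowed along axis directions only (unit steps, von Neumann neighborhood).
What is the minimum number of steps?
7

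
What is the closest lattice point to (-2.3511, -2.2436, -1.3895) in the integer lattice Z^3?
(-2, -2, -1)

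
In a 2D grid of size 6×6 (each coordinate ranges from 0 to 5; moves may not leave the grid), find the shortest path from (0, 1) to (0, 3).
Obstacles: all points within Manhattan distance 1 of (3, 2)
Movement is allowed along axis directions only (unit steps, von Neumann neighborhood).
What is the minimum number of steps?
2
(one shortest path: (0, 1) → (0, 2) → (0, 3))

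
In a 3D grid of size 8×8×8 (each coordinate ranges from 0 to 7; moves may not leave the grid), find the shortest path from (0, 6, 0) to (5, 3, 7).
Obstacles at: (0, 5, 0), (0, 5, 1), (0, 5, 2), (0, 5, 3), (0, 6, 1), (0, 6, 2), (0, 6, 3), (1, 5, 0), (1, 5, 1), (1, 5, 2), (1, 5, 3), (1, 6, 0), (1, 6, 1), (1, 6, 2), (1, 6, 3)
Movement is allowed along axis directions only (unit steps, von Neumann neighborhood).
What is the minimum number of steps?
17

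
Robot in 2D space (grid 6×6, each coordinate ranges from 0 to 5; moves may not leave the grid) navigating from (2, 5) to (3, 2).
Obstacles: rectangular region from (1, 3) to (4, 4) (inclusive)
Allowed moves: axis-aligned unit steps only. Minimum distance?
8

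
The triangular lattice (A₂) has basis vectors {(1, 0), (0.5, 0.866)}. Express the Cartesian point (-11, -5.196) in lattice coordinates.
-8b₁ - 6b₂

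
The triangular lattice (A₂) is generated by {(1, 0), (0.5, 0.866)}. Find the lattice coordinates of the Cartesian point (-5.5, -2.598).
-4b₁ - 3b₂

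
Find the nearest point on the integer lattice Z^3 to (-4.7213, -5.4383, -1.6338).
(-5, -5, -2)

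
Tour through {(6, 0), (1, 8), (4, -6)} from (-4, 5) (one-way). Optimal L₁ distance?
29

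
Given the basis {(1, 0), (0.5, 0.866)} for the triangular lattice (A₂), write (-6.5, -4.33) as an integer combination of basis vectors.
-4b₁ - 5b₂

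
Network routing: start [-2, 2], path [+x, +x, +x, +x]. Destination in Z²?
(2, 2)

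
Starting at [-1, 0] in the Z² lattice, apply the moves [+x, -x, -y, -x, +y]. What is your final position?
(-2, 0)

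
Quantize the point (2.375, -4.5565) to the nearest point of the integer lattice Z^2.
(2, -5)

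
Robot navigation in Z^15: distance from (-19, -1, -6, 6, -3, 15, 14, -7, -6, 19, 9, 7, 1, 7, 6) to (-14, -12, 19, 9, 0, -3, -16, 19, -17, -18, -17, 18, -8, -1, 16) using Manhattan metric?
233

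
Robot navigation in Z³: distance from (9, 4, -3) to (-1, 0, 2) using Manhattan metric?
19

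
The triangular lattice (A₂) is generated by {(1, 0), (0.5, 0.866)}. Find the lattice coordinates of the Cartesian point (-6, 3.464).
-8b₁ + 4b₂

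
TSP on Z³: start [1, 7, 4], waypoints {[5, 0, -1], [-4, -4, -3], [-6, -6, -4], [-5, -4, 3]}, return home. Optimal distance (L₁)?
64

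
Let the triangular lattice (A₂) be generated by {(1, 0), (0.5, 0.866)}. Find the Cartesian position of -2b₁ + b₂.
(-1.5, 0.866)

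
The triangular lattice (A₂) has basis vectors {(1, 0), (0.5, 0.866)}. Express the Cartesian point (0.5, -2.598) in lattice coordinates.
2b₁ - 3b₂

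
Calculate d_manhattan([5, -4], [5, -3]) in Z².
1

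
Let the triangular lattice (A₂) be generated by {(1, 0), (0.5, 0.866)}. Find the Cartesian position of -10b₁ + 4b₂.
(-8, 3.464)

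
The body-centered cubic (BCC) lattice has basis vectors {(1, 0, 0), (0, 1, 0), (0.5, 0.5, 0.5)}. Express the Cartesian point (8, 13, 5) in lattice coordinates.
3b₁ + 8b₂ + 10b₃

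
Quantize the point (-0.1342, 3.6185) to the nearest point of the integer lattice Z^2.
(0, 4)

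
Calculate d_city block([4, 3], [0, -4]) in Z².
11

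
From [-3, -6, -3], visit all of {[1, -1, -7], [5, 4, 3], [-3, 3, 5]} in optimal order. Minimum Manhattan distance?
43
(one optimal route: (-3, -6, -3) → (1, -1, -7) → (5, 4, 3) → (-3, 3, 5))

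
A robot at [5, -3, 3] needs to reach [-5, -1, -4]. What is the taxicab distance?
19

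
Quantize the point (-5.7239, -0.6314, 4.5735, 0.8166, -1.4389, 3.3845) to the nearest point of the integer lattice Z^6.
(-6, -1, 5, 1, -1, 3)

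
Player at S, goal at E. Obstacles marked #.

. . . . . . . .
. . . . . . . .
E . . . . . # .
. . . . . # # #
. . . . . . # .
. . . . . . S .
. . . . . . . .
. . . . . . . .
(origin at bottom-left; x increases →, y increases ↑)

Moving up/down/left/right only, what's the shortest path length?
9
(one shortest path: (6, 2) → (5, 2) → (4, 2) → (3, 2) → (2, 2) → (1, 2) → (0, 2) → (0, 3) → (0, 4) → (0, 5))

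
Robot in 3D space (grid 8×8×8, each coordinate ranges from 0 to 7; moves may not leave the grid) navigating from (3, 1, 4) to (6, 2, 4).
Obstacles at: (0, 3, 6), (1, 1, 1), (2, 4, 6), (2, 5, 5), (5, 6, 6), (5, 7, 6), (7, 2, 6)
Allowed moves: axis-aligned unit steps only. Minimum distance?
4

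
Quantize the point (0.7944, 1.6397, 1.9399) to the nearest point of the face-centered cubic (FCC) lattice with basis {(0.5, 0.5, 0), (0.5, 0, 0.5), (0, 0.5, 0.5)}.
(0.5, 1.5, 2)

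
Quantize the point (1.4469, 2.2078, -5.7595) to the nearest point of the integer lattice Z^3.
(1, 2, -6)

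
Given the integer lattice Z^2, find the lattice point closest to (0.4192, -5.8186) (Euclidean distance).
(0, -6)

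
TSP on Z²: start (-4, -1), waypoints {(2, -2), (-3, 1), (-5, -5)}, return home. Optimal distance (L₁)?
26
(one optimal route: (-4, -1) → (-3, 1) → (2, -2) → (-5, -5) → (-4, -1))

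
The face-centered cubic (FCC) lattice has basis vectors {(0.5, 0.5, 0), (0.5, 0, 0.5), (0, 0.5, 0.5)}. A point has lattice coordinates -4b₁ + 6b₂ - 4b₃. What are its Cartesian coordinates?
(1, -4, 1)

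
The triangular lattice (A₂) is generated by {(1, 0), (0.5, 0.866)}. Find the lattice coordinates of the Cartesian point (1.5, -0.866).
2b₁ - b₂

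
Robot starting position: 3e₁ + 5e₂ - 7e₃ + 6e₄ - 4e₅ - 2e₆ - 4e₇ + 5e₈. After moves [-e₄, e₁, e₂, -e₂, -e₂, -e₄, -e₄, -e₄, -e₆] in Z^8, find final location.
(4, 4, -7, 2, -4, -3, -4, 5)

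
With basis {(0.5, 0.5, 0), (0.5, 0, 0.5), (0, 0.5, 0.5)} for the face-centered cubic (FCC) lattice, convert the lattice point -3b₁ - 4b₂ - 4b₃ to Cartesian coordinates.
(-3.5, -3.5, -4)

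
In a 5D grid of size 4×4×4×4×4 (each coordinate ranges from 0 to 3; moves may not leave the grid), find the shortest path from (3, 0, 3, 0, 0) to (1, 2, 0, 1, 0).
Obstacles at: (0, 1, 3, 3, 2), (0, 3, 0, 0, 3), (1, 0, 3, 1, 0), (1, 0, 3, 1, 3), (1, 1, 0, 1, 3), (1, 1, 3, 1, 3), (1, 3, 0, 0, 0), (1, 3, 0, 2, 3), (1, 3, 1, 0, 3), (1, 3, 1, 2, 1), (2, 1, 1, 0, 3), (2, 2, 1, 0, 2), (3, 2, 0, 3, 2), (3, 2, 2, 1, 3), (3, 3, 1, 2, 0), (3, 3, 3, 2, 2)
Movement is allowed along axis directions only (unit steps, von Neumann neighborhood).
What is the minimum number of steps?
8
(one shortest path: (3, 0, 3, 0, 0) → (2, 0, 3, 0, 0) → (1, 0, 3, 0, 0) → (1, 1, 3, 0, 0) → (1, 2, 3, 0, 0) → (1, 2, 2, 0, 0) → (1, 2, 1, 0, 0) → (1, 2, 0, 0, 0) → (1, 2, 0, 1, 0))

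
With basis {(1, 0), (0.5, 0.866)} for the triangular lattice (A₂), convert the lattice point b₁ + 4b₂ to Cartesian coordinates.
(3, 3.464)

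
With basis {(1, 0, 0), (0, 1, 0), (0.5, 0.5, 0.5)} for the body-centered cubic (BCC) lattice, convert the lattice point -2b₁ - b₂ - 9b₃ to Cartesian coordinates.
(-6.5, -5.5, -4.5)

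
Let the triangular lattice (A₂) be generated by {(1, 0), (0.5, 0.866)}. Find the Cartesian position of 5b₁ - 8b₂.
(1, -6.928)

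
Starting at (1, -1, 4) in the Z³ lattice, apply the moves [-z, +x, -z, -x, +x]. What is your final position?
(2, -1, 2)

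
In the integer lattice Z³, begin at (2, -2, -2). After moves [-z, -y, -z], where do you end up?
(2, -3, -4)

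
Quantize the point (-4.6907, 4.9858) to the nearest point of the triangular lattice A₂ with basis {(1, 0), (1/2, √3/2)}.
(-5, 5.196)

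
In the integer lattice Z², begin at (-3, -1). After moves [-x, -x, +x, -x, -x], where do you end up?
(-6, -1)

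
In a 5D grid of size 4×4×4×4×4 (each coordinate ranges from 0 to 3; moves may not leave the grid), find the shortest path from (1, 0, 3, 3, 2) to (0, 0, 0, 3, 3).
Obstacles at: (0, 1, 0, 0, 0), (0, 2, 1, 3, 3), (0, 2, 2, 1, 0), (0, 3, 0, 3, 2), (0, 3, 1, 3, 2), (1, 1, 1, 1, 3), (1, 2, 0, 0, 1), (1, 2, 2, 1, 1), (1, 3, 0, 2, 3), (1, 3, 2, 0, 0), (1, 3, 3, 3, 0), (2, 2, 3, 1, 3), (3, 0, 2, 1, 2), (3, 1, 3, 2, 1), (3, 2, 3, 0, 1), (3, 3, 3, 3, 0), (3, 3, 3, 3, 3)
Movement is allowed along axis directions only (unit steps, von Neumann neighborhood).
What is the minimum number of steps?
5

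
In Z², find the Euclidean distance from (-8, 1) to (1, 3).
9.21954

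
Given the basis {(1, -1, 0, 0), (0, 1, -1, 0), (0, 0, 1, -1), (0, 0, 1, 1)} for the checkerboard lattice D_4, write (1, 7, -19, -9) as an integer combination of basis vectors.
b₁ + 8b₂ - b₃ - 10b₄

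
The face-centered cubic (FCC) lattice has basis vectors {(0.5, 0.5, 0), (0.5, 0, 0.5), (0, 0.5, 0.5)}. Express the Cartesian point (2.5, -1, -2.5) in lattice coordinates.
4b₁ + b₂ - 6b₃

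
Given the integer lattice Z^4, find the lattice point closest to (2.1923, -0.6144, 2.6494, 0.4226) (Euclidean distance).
(2, -1, 3, 0)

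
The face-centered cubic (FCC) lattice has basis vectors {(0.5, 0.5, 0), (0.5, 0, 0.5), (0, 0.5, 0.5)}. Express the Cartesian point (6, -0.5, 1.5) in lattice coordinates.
4b₁ + 8b₂ - 5b₃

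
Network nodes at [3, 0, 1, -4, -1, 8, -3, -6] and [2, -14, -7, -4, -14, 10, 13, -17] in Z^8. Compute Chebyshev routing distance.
16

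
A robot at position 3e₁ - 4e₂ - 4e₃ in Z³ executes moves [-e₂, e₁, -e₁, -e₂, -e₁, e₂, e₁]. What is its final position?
(3, -5, -4)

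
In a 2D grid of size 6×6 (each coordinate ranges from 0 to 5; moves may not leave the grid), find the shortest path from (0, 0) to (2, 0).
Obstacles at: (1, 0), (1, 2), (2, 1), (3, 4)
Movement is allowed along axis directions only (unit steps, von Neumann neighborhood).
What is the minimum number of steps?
10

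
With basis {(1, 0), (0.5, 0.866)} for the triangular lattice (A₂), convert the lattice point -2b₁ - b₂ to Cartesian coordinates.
(-2.5, -0.866)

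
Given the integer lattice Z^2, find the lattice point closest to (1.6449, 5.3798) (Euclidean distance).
(2, 5)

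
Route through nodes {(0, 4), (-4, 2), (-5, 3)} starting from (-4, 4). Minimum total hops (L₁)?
10
(one optimal route: (-4, 4) → (-4, 2) → (-5, 3) → (0, 4))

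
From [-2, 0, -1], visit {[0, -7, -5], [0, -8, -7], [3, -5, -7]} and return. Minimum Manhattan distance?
38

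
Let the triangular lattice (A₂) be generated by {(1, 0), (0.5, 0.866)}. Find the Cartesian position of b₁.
(1, 0)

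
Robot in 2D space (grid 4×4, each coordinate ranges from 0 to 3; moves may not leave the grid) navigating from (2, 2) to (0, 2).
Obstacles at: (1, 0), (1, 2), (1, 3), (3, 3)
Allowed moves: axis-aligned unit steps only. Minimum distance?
4
(one shortest path: (2, 2) → (2, 1) → (1, 1) → (0, 1) → (0, 2))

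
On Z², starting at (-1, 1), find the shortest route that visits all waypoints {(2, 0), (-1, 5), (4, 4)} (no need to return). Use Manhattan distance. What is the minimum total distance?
16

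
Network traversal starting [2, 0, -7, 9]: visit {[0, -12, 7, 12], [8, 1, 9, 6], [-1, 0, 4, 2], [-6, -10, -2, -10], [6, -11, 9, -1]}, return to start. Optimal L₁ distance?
162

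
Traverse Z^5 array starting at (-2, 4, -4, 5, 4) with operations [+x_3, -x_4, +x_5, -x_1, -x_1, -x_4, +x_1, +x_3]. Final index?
(-3, 4, -2, 3, 5)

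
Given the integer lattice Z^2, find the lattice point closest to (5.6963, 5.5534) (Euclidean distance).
(6, 6)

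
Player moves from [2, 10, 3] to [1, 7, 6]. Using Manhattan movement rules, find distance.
7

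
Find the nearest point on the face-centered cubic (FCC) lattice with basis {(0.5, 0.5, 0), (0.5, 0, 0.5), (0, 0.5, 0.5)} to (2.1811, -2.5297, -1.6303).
(2, -2.5, -1.5)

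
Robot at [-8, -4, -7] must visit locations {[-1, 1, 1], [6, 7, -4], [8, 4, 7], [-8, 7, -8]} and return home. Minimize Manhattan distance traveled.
84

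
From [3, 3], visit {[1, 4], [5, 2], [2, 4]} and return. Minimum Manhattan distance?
12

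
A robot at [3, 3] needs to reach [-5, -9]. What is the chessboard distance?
12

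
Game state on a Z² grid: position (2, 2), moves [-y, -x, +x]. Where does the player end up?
(2, 1)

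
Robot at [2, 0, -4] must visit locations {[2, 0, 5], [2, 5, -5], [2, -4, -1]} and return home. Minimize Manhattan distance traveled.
38
(one optimal route: (2, 0, -4) → (2, 0, 5) → (2, -4, -1) → (2, 5, -5) → (2, 0, -4))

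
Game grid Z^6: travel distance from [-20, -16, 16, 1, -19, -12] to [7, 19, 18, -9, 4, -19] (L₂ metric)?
51.342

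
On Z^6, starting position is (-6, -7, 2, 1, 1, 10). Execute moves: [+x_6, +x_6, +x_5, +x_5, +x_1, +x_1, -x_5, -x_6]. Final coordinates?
(-4, -7, 2, 1, 2, 11)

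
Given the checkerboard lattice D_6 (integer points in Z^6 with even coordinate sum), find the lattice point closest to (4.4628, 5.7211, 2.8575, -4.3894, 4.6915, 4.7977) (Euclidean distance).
(5, 6, 3, -4, 5, 5)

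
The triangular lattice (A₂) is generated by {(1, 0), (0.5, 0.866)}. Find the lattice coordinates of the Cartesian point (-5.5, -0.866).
-5b₁ - b₂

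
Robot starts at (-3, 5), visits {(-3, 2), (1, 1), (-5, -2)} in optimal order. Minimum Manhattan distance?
17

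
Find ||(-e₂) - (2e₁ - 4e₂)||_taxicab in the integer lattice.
5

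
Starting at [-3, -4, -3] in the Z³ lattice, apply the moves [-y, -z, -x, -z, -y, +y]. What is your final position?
(-4, -5, -5)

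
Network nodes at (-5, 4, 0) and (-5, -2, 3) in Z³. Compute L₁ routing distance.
9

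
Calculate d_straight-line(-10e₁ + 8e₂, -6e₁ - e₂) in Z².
9.84886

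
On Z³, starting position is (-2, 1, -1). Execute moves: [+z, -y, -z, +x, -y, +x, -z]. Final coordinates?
(0, -1, -2)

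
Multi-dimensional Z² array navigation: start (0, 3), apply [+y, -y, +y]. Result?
(0, 4)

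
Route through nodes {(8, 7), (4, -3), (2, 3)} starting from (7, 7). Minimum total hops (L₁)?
19
(one optimal route: (7, 7) → (8, 7) → (2, 3) → (4, -3))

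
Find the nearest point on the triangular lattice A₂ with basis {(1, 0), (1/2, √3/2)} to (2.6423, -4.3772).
(2.5, -4.33)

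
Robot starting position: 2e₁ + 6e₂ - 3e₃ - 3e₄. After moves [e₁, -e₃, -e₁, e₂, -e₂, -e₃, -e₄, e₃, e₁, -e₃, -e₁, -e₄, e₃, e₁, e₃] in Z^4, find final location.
(3, 6, -3, -5)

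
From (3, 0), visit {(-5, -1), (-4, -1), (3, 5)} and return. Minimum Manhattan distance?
28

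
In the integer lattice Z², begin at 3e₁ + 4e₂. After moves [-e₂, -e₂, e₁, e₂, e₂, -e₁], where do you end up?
(3, 4)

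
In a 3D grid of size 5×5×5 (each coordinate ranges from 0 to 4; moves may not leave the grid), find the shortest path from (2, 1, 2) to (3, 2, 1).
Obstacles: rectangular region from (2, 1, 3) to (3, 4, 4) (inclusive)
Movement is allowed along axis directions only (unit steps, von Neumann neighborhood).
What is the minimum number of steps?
3
(one shortest path: (2, 1, 2) → (3, 1, 2) → (3, 2, 2) → (3, 2, 1))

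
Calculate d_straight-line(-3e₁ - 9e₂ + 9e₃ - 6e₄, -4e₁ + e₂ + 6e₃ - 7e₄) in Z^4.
10.5357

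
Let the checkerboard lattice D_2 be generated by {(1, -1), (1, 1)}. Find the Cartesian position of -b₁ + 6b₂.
(5, 7)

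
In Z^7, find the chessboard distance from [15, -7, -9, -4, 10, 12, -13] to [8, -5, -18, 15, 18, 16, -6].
19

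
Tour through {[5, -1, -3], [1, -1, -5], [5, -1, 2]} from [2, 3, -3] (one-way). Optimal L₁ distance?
18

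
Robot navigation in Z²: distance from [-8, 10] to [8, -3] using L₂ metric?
20.6155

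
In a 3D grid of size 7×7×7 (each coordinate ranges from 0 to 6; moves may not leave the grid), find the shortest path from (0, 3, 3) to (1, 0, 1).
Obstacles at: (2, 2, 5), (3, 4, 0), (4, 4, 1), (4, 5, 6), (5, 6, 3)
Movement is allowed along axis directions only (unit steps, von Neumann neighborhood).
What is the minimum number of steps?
6
(one shortest path: (0, 3, 3) → (1, 3, 3) → (1, 2, 3) → (1, 1, 3) → (1, 0, 3) → (1, 0, 2) → (1, 0, 1))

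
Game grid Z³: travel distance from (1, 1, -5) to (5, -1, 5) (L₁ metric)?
16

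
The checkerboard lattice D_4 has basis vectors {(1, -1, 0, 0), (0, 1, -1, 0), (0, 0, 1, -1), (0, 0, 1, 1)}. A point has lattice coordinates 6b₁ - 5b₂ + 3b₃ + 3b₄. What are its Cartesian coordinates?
(6, -11, 11, 0)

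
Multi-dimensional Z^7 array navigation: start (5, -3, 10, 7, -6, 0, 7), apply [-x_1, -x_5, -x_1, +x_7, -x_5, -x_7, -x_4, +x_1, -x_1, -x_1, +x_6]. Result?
(2, -3, 10, 6, -8, 1, 7)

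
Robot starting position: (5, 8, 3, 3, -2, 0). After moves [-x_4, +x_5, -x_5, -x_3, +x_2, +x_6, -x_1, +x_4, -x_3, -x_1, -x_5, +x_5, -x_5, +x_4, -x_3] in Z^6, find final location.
(3, 9, 0, 4, -3, 1)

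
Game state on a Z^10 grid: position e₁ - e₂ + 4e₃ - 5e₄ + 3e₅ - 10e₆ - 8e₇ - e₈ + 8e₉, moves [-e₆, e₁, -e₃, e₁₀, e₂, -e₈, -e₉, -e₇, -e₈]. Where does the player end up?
(2, 0, 3, -5, 3, -11, -9, -3, 7, 1)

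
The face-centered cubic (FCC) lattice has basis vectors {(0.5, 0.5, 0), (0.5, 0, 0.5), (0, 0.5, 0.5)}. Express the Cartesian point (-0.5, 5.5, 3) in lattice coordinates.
2b₁ - 3b₂ + 9b₃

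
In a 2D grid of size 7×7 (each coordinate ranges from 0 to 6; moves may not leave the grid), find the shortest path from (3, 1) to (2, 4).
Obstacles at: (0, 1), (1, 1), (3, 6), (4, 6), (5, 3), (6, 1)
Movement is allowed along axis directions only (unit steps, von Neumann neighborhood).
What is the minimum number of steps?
4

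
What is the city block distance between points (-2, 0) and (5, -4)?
11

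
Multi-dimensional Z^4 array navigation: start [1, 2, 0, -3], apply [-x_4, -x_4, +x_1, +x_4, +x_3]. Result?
(2, 2, 1, -4)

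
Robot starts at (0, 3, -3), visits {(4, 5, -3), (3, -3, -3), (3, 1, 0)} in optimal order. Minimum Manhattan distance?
21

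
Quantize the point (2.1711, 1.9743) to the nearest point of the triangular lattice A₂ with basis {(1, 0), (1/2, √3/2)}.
(2, 1.732)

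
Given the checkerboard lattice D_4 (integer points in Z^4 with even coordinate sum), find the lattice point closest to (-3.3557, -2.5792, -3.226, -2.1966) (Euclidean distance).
(-3, -2, -3, -2)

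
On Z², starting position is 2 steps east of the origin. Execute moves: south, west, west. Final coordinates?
(0, -1)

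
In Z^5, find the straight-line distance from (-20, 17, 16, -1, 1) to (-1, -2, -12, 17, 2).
42.7902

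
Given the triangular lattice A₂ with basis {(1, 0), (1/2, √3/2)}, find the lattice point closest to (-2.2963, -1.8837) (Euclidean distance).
(-2, -1.732)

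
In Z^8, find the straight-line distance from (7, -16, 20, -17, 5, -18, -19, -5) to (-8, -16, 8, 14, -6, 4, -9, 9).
47.2335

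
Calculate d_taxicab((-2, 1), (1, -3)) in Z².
7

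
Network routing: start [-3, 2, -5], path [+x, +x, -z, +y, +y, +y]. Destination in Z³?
(-1, 5, -6)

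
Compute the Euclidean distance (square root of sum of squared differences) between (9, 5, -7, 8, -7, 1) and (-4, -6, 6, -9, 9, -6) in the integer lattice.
32.45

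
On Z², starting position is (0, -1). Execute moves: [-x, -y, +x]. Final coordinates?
(0, -2)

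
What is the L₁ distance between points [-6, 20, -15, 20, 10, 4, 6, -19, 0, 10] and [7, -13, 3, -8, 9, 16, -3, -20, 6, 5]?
126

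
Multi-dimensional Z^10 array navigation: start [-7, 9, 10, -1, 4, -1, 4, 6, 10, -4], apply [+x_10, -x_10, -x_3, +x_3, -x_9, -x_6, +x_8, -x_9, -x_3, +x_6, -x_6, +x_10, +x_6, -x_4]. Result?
(-7, 9, 9, -2, 4, -1, 4, 7, 8, -3)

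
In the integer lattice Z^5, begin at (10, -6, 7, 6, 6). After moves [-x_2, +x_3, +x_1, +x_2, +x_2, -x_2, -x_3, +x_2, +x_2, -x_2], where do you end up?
(11, -5, 7, 6, 6)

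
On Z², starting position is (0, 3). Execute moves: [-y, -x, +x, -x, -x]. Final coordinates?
(-2, 2)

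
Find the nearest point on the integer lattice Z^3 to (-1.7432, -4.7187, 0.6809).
(-2, -5, 1)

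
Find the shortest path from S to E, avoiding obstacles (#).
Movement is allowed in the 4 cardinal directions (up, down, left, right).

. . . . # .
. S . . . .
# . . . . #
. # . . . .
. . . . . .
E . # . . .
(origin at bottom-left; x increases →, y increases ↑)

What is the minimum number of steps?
7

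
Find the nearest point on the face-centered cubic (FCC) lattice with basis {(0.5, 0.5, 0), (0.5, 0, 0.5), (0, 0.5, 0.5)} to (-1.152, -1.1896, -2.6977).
(-1, -1, -3)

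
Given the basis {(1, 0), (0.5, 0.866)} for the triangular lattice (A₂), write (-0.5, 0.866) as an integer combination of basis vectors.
-b₁ + b₂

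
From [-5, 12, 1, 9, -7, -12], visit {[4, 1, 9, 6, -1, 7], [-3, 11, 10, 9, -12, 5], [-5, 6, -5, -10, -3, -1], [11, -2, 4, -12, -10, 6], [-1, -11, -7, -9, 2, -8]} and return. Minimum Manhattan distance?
254
(one optimal route: (-5, 12, 1, 9, -7, -12) → (-3, 11, 10, 9, -12, 5) → (4, 1, 9, 6, -1, 7) → (11, -2, 4, -12, -10, 6) → (-1, -11, -7, -9, 2, -8) → (-5, 6, -5, -10, -3, -1) → (-5, 12, 1, 9, -7, -12))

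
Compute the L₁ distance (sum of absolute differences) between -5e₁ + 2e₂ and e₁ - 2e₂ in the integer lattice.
10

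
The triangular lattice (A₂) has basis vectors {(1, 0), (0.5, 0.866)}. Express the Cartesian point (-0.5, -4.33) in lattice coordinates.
2b₁ - 5b₂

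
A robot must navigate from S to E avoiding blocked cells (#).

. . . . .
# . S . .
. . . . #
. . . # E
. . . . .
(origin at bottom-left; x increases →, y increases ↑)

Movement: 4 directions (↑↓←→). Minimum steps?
6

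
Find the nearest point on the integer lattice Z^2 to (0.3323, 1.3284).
(0, 1)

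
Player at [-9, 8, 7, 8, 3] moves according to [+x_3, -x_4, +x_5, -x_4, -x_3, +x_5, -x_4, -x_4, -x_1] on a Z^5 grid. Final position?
(-10, 8, 7, 4, 5)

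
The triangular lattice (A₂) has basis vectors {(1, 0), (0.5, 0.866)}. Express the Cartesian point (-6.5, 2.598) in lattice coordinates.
-8b₁ + 3b₂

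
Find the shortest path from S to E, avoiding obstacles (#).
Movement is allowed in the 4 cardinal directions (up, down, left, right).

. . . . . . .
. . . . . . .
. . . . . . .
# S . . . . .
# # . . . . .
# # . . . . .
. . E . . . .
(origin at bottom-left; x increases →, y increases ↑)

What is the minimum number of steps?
4
(one shortest path: (1, 3) → (2, 3) → (2, 2) → (2, 1) → (2, 0))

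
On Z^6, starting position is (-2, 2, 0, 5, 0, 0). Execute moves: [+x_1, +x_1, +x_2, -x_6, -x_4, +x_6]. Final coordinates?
(0, 3, 0, 4, 0, 0)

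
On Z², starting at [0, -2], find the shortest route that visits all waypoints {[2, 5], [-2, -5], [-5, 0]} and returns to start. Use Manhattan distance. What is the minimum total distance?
34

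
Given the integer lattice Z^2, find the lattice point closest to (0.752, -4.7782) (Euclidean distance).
(1, -5)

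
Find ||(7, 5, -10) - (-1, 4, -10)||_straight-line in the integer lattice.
8.06226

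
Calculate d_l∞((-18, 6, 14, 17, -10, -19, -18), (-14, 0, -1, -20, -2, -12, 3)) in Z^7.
37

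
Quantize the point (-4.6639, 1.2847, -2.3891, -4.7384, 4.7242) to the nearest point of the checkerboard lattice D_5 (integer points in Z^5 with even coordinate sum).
(-5, 1, -2, -5, 5)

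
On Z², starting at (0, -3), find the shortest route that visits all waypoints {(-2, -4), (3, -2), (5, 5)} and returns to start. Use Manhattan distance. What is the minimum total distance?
32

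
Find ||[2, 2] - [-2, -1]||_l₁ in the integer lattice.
7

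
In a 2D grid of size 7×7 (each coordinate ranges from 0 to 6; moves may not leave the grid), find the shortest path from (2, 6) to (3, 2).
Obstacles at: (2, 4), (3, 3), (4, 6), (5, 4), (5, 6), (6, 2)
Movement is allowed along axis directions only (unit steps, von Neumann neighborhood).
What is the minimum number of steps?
7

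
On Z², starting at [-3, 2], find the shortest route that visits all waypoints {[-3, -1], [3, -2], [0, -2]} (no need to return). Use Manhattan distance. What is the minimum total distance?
10
(one optimal route: (-3, 2) → (-3, -1) → (0, -2) → (3, -2))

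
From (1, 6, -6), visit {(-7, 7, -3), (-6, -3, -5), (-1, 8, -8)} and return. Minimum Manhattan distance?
48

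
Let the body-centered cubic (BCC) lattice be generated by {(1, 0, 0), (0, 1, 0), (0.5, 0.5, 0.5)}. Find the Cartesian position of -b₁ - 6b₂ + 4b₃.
(1, -4, 2)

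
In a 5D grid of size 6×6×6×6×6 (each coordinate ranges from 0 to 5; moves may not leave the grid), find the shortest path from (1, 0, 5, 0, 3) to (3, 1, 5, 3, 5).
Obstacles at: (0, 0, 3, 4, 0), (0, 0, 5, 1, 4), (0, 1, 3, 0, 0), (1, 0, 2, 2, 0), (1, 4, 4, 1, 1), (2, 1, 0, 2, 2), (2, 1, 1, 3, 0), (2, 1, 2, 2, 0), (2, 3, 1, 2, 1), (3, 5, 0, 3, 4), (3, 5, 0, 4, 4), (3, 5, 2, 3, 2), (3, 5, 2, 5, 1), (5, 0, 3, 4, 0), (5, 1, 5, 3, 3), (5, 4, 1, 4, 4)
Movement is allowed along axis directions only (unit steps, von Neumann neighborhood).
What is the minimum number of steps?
8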